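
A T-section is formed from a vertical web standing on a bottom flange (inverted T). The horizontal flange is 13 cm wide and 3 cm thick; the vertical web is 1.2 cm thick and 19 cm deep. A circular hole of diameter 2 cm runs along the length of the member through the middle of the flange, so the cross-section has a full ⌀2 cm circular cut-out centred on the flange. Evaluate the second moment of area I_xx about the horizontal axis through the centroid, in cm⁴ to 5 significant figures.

Split into non-overlapping primitives; take the origin at the lower-left of the bounding box.
Flange: 13 × 3, A = 39 cm², y = 1.5 cm, Ī = 29.25 cm⁴.
Web: 1.2 × 19, A = 22.8 cm², y = 12.5 cm, Ī = 685.9 cm⁴.
Hole (subtracted): ⌀2, A = 3.141593 cm², y = 1.5 cm, Ī = 0.7853982 cm⁴.
Centroid: ȳ = ΣA·y / ΣA = 5.775602 cm.
Transfer each piece to the horizontal axis through the centroid using Ī + A·d² with d = y − 5.775602:
  flange: d = -4.275602 cm → contributes +742.2001 cm⁴
  web: d = 6.724398 cm → contributes +1716.86 cm⁴
  hole: d = -4.275602 cm → contributes −58.21614 cm⁴
Total I = 2400.844 cm⁴.

I_xx ≈ 2400.8 cm⁴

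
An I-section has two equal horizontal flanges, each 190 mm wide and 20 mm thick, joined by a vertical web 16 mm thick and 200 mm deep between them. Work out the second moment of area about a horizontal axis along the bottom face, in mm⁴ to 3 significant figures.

I_base ≈ 2.58 × 10⁸ mm⁴

Treat the section as a set of non-overlapping primitives; coordinates are from the bounding-box lower-left.
Bottom flange: 190 × 20, A = 3 800 mm², y = 10 mm, Ī = 126 667 mm⁴.
Web: 16 × 200, A = 3 200 mm², y = 120 mm, Ī = 10 666 667 mm⁴.
Top flange: 190 × 20, A = 3 800 mm², y = 230 mm, Ī = 126 667 mm⁴.
Transfer each piece to a horizontal axis along the bottom face using Ī + A·d² with d = y − 0:
  bottom flange: d = 10 mm → contributes +506 667 mm⁴
  web: d = 120 mm → contributes +56 746 667 mm⁴
  top flange: d = 230 mm → contributes +201 146 667 mm⁴
Total I = 258 400 000 mm⁴.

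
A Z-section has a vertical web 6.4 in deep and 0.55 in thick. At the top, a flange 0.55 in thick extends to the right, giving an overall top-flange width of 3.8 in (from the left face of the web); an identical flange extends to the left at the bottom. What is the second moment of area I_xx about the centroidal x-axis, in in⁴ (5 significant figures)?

Decompose the section into non-overlapping parts with the origin at the bottom-left of its bounding rectangle.
Web: 0.55 × 6.4, A = 3.52 in², y = 3.2 in, Ī = 12.01493 in⁴.
Top flange (beyond web): 3.25 × 0.55, A = 1.7875 in², y = 6.125 in, Ī = 0.0450599 in⁴.
Bottom flange (beyond web): 3.25 × 0.55, A = 1.7875 in², y = 0.275 in, Ī = 0.0450599 in⁴.
Centroid: ȳ = ΣA·y / ΣA = 3.2 in.
Transfer each piece to the centroidal x-axis using Ī + A·d² with d = y − 3.2:
  web: d = 0 in → contributes +12.01493 in⁴
  top flange (beyond web): d = 2.925 in → contributes +15.33824 in⁴
  bottom flange (beyond web): d = -2.925 in → contributes +15.33824 in⁴
Total I = 42.69141 in⁴.

I_xx ≈ 42.691 in⁴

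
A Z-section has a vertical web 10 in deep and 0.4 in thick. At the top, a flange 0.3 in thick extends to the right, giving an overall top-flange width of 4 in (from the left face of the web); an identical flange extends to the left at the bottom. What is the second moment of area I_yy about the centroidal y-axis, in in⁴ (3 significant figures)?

Split into non-overlapping primitives; take the origin at the lower-left of the bounding box.
Web: 0.4 × 10, A = 4 in², x = 3.8 in, Ī = 0.053333 in⁴.
Top flange (beyond web): 3.6 × 0.3, A = 1.08 in², x = 5.8 in, Ī = 1.1664 in⁴.
Bottom flange (beyond web): 3.6 × 0.3, A = 1.08 in², x = 1.8 in, Ī = 1.1664 in⁴.
Centroid: x̄ = ΣA·x / ΣA = 3.8 in.
Transfer each piece to the centroidal y-axis using Ī + A·d² with d = x − 3.8:
  web: d = 0 in → contributes +0.053333 in⁴
  top flange (beyond web): d = 2 in → contributes +5.4864 in⁴
  bottom flange (beyond web): d = -2 in → contributes +5.4864 in⁴
Total I = 11.026 in⁴.

I_yy ≈ 11.0 in⁴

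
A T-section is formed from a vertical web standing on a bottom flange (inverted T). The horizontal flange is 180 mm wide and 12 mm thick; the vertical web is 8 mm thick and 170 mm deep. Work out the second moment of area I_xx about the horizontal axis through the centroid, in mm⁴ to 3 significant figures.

Treat the section as a set of non-overlapping primitives; coordinates are from the bounding-box lower-left.
Flange: 180 × 12, A = 2 160 mm², y = 6 mm, Ī = 25 920 mm⁴.
Web: 8 × 170, A = 1 360 mm², y = 97 mm, Ī = 3 275 333 mm⁴.
Centroid: ȳ = ΣA·y / ΣA = 41.159 mm.
Transfer each piece to the horizontal axis through the centroid using Ī + A·d² with d = y − 41.159:
  flange: d = -35.159 mm → contributes +2 696 029 mm⁴
  web: d = 55.841 mm → contributes +7 516 095 mm⁴
Total I = 10 212 124 mm⁴.

I_xx ≈ 1.02 × 10⁷ mm⁴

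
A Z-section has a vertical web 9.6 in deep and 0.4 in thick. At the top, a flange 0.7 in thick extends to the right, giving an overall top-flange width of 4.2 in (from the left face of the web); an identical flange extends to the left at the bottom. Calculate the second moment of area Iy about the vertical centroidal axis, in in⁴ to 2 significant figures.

Iy ≈ 30 in⁴

Decompose the section into non-overlapping parts with the origin at the bottom-left of its bounding rectangle.
Web: 0.4 × 9.6, A = 3.84 in², x = 4 in, Ī = 0.0512 in⁴.
Top flange (beyond web): 3.8 × 0.7, A = 2.66 in², x = 6.1 in, Ī = 3.201 in⁴.
Bottom flange (beyond web): 3.8 × 0.7, A = 2.66 in², x = 1.9 in, Ī = 3.201 in⁴.
Centroid: x̄ = ΣA·x / ΣA = 4 in.
Transfer each piece to the vertical centroidal axis using Ī + A·d² with d = x − 4:
  web: d = 0 in → contributes +0.0512 in⁴
  top flange (beyond web): d = 2.1 in → contributes +14.93 in⁴
  bottom flange (beyond web): d = -2.1 in → contributes +14.93 in⁴
Total I = 29.91 in⁴.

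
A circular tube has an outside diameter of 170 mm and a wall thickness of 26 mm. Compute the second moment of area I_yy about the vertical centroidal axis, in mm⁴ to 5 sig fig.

I_yy ≈ 3.1481 × 10⁷ mm⁴

Break the section into simple shapes (no overlaps), measuring from the bottom-left corner of the bounding box.
Outer circle: ⌀170, A = 22698.01 mm², x = 85 mm, Ī = 40 998 275 mm⁴.
Bore (subtracted): ⌀118, A = 10935.88 mm², x = 85 mm, Ī = 9 516 953 mm⁴.
By symmetry the centroid is at mid-width, x̄ = 85 mm.
All pieces are centred on the vertical centroidal axis, so I = ΣĪ (holes subtracted) = 31 481 322 mm⁴.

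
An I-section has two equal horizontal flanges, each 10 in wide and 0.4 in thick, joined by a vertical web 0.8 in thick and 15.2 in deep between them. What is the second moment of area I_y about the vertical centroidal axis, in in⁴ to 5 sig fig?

I_y ≈ 67.315 in⁴

Decompose the section into non-overlapping parts with the origin at the bottom-left of its bounding rectangle.
Bottom flange: 10 × 0.4, A = 4 in², x = 5 in, Ī = 33.33333 in⁴.
Web: 0.8 × 15.2, A = 12.16 in², x = 5 in, Ī = 0.6485333 in⁴.
Top flange: 10 × 0.4, A = 4 in², x = 5 in, Ī = 33.33333 in⁴.
By symmetry the centroid is at mid-width, x̄ = 5 in.
All pieces are centred on the vertical centroidal axis, so I = ΣĪ = 67.3152 in⁴.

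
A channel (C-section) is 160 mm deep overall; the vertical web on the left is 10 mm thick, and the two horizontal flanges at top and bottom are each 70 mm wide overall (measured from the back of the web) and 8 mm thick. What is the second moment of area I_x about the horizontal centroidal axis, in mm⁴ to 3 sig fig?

I_x ≈ 8.96 × 10⁶ mm⁴

Break the section into simple shapes (no overlaps), measuring from the bottom-left corner of the bounding box.
Web: 10 × 160, A = 1 600 mm², y = 80 mm, Ī = 3 413 333 mm⁴.
Top flange (beyond web): 60 × 8, A = 480 mm², y = 156 mm, Ī = 2 560 mm⁴.
Bottom flange (beyond web): 60 × 8, A = 480 mm², y = 4 mm, Ī = 2 560 mm⁴.
By symmetry the centroid is at mid-height, ȳ = 80 mm.
Transfer each piece to the horizontal centroidal axis using Ī + A·d² with d = y − 80:
  web: d = 0 mm → contributes +3 413 333 mm⁴
  top flange (beyond web): d = 76 mm → contributes +2 775 040 mm⁴
  bottom flange (beyond web): d = -76 mm → contributes +2 775 040 mm⁴
Total I = 8 963 413 mm⁴.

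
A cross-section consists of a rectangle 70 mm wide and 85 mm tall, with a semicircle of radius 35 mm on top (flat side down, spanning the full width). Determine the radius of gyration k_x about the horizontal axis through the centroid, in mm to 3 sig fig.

Split into non-overlapping primitives; take the origin at the lower-left of the bounding box.
Rectangular body: 70 × 85, A = 5 950 mm², y = 42.5 mm, Ī = 3 582 396 mm⁴.
Semicircular cap: semicircle r = 35, A = 1924.2 mm², y = 99.854 mm, Ī = 164 704 mm⁴.
Centroid: ȳ = ΣA·y / ΣA = 56.516 mm.
Transfer each piece to the horizontal axis through the centroid using Ī + A·d² with d = y − 56.516:
  rectangular body: d = -14.016 mm → contributes +4 751 216 mm⁴
  semicircular cap: d = 43.339 mm → contributes +3 778 874 mm⁴
Total I = 8 530 090 mm⁴.
Radius of gyration: k = √(I/A) = √(8 530 090 / 7874.2) = 32.913 mm.

k_x ≈ 32.9 mm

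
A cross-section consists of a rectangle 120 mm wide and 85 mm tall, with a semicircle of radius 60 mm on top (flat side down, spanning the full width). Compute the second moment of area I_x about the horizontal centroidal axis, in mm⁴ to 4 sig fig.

Break the section into simple shapes (no overlaps), measuring from the bottom-left corner of the bounding box.
Rectangular body: 120 × 85, A = 10 200 mm², y = 42.5 mm, Ī = 6 141 250 mm⁴.
Semicircular cap: semicircle r = 60, A = 5654.87 mm², y = 110.465 mm, Ī = 1 422 450 mm⁴.
Centroid: ȳ = ΣA·y / ΣA = 66.7406 mm.
Transfer each piece to the horizontal centroidal axis using Ī + A·d² with d = y − 66.7406:
  rectangular body: d = -24.2406 mm → contributes +12 134 849 mm⁴
  semicircular cap: d = 43.7242 mm → contributes +12 233 441 mm⁴
Total I = 24 368 290 mm⁴.

I_x ≈ 2.437 × 10⁷ mm⁴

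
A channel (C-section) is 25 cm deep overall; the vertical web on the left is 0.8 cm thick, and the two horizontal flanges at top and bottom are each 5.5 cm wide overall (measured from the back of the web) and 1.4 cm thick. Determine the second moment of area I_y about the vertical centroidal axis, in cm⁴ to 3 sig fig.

I_y ≈ 85.3 cm⁴

Break the section into simple shapes (no overlaps), measuring from the bottom-left corner of the bounding box.
Web: 0.8 × 25, A = 20 cm², x = 0.4 cm, Ī = 1.0667 cm⁴.
Top flange (beyond web): 4.7 × 1.4, A = 6.58 cm², x = 3.15 cm, Ī = 12.113 cm⁴.
Bottom flange (beyond web): 4.7 × 1.4, A = 6.58 cm², x = 3.15 cm, Ī = 12.113 cm⁴.
Centroid: x̄ = ΣA·x / ΣA = 1.4914 cm.
Transfer each piece to the vertical centroidal axis using Ī + A·d² with d = x − 1.4914:
  web: d = -1.0914 cm → contributes +24.889 cm⁴
  top flange (beyond web): d = 1.6586 cm → contributes +30.215 cm⁴
  bottom flange (beyond web): d = 1.6586 cm → contributes +30.215 cm⁴
Total I = 85.318 cm⁴.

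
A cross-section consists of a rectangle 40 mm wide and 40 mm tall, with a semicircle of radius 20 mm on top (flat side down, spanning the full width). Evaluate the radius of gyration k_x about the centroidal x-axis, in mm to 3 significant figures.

k_x ≈ 16.4 mm

Break the section into simple shapes (no overlaps), measuring from the bottom-left corner of the bounding box.
Rectangular body: 40 × 40, A = 1 600 mm², y = 20 mm, Ī = 213 333 mm⁴.
Semicircular cap: semicircle r = 20, A = 628.32 mm², y = 48.488 mm, Ī = 17 561 mm⁴.
Centroid: ȳ = ΣA·y / ΣA = 28.033 mm.
Transfer each piece to the centroidal x-axis using Ī + A·d² with d = y − 28.033:
  rectangular body: d = -8.0328 mm → contributes +316 576 mm⁴
  semicircular cap: d = 20.455 mm → contributes +280 465 mm⁴
Total I = 597 041 mm⁴.
Radius of gyration: k = √(I/A) = √(597 041 / 2228.3) = 16.369 mm.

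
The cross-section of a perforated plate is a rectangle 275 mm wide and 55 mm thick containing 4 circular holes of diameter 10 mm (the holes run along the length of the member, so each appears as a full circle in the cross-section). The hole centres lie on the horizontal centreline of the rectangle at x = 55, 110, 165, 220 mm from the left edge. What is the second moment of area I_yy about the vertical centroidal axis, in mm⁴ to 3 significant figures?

Split into non-overlapping primitives; take the origin at the lower-left of the bounding box.
Plate: 275 × 55, A = 15 125 mm², x = 137.5 mm, Ī = 95 319 010 mm⁴.
Hole 1 (subtracted): ⌀10, A = 78.54 mm², x = 55 mm, Ī = 490.87 mm⁴.
Hole 2 (subtracted): ⌀10, A = 78.54 mm², x = 110 mm, Ī = 490.87 mm⁴.
Hole 3 (subtracted): ⌀10, A = 78.54 mm², x = 165 mm, Ī = 490.87 mm⁴.
Hole 4 (subtracted): ⌀10, A = 78.54 mm², x = 220 mm, Ī = 490.87 mm⁴.
By symmetry the centroid is at mid-width, x̄ = 137.5 mm.
Transfer each piece to the vertical centroidal axis using Ī + A·d² with d = x − 137.5:
  plate: d = 0 mm → contributes +95 319 010 mm⁴
  hole 1: d = -82.5 mm → contributes −535 052 mm⁴
  hole 2: d = -27.5 mm → contributes −59 887 mm⁴
  hole 3: d = 27.5 mm → contributes −59 887 mm⁴
  hole 4: d = 82.5 mm → contributes −535 052 mm⁴
Total I = 94 129 132 mm⁴.

I_yy ≈ 9.41 × 10⁷ mm⁴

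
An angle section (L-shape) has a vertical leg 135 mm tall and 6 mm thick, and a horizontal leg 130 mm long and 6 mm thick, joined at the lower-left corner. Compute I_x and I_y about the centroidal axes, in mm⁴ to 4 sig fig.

Split into non-overlapping primitives; take the origin at the lower-left of the bounding box.
Vertical leg: 6 × 135, A = 810 mm², y = 67.5 mm, Ī = 1 230 188 mm⁴.
Horizontal leg (remainder): 124 × 6, A = 744 mm², y = 3 mm, Ī = 2 232 mm⁴.
Centroid: ȳ = ΣA·y / ΣA = 36.6197 mm.
Transfer each piece to the centroidal x-axis using Ī + A·d² with d = y − 36.6197:
  vertical leg: d = 30.8803 mm → contributes +2 002 598 mm⁴
  horizontal leg (remainder): d = -33.6197 mm → contributes +843 163 mm⁴
Total I = 2 845 761 mm⁴.
For the y-axis: x̄ = 34.1197 mm.
Repeating about the centroidal y-axis gives I_y = 2 594 194 mm⁴.

I_x ≈ 2.846 × 10⁶ mm⁴, I_y ≈ 2.594 × 10⁶ mm⁴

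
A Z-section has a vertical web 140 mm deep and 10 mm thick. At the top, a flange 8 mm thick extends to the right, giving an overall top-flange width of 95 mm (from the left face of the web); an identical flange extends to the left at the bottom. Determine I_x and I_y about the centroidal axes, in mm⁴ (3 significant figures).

I_x ≈ 8.22 × 10⁶ mm⁴, I_y ≈ 3.90 × 10⁶ mm⁴

Break the section into simple shapes (no overlaps), measuring from the bottom-left corner of the bounding box.
Web: 10 × 140, A = 1 400 mm², y = 70 mm, Ī = 2 286 667 mm⁴.
Top flange (beyond web): 85 × 8, A = 680 mm², y = 136 mm, Ī = 3626.7 mm⁴.
Bottom flange (beyond web): 85 × 8, A = 680 mm², y = 4 mm, Ī = 3626.7 mm⁴.
Centroid: ȳ = ΣA·y / ΣA = 70 mm.
Transfer each piece to the centroidal x-axis using Ī + A·d² with d = y − 70:
  web: d = 0 mm → contributes +2 286 667 mm⁴
  top flange (beyond web): d = 66 mm → contributes +2 965 707 mm⁴
  bottom flange (beyond web): d = -66 mm → contributes +2 965 707 mm⁴
Total I = 8 218 080 mm⁴.
For the y-axis: x̄ = 90 mm.
Repeating about the centroidal y-axis gives I_y = 3 899 000 mm⁴.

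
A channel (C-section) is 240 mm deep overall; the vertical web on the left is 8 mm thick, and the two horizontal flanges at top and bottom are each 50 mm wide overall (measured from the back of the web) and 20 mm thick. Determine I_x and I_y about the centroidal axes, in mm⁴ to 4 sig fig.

Treat the section as a set of non-overlapping primitives; coordinates are from the bounding-box lower-left.
Web: 8 × 240, A = 1 920 mm², y = 120 mm, Ī = 9 216 000 mm⁴.
Top flange (beyond web): 42 × 20, A = 840 mm², y = 230 mm, Ī = 28 000 mm⁴.
Bottom flange (beyond web): 42 × 20, A = 840 mm², y = 10 mm, Ī = 28 000 mm⁴.
By symmetry the centroid is at mid-height, ȳ = 120 mm.
Transfer each piece to the centroidal x-axis using Ī + A·d² with d = y − 120:
  web: d = 0 mm → contributes +9 216 000 mm⁴
  top flange (beyond web): d = 110 mm → contributes +10 192 000 mm⁴
  bottom flange (beyond web): d = -110 mm → contributes +10 192 000 mm⁴
Total I = 29 600 000 mm⁴.
For the y-axis: x̄ = 15.6667 mm.
Repeating about the centroidal y-axis gives I_y = 817 200 mm⁴.

I_x ≈ 2.960 × 10⁷ mm⁴, I_y ≈ 8.172 × 10⁵ mm⁴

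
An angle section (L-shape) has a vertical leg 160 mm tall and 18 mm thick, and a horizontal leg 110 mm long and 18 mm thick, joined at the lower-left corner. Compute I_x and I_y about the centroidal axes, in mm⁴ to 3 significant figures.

I_x ≈ 1.15 × 10⁷ mm⁴, I_y ≈ 4.43 × 10⁶ mm⁴

Split into non-overlapping primitives; take the origin at the lower-left of the bounding box.
Vertical leg: 18 × 160, A = 2 880 mm², y = 80 mm, Ī = 6 144 000 mm⁴.
Horizontal leg (remainder): 92 × 18, A = 1 656 mm², y = 9 mm, Ī = 44 712 mm⁴.
Centroid: ȳ = ΣA·y / ΣA = 54.079 mm.
Transfer each piece to the centroidal x-axis using Ī + A·d² with d = y − 54.079:
  vertical leg: d = 25.921 mm → contributes +8 079 012 mm⁴
  horizontal leg (remainder): d = -45.079 mm → contributes +3 409 951 mm⁴
Total I = 11 488 963 mm⁴.
For the y-axis: x̄ = 29.079 mm.
Repeating about the centroidal y-axis gives I_y = 4 426 363 mm⁴.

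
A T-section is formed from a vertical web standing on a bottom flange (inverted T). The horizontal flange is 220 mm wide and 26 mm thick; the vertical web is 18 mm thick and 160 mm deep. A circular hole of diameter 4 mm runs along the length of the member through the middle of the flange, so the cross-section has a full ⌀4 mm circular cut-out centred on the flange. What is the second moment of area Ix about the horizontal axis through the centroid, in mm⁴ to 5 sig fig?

Decompose the section into non-overlapping parts with the origin at the bottom-left of its bounding rectangle.
Flange: 220 × 26, A = 5 720 mm², y = 13 mm, Ī = 322226.7 mm⁴.
Web: 18 × 160, A = 2 880 mm², y = 106 mm, Ī = 6 144 000 mm⁴.
Hole (subtracted): ⌀4, A = 12.56637 mm², y = 13 mm, Ī = 12.56637 mm⁴.
Centroid: ȳ = ΣA·y / ΣA = 44.18976 mm.
Transfer each piece to the horizontal axis through the centroid using Ī + A·d² with d = y − 44.18976:
  flange: d = -31.18976 mm → contributes +5 886 649 mm⁴
  web: d = 61.81024 mm → contributes +17 147 056 mm⁴
  hole: d = -31.18976 mm → contributes −12237.15 mm⁴
Total I = 23 021 469 mm⁴.

Ix ≈ 2.3021 × 10⁷ mm⁴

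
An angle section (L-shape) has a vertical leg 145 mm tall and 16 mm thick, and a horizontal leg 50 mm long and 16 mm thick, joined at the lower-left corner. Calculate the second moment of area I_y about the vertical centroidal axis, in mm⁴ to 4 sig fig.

Decompose the section into non-overlapping parts with the origin at the bottom-left of its bounding rectangle.
Vertical leg: 16 × 145, A = 2 320 mm², x = 8 mm, Ī = 49493.3 mm⁴.
Horizontal leg (remainder): 34 × 16, A = 544 mm², x = 33 mm, Ī = 52405.3 mm⁴.
Centroid: x̄ = ΣA·x / ΣA = 12.7486 mm.
Transfer each piece to the vertical centroidal axis using Ī + A·d² with d = x − 12.7486:
  vertical leg: d = -4.7486 mm → contributes +101 808 mm⁴
  horizontal leg (remainder): d = 20.2514 mm → contributes +275 510 mm⁴
Total I = 377 318 mm⁴.

I_y ≈ 3.773 × 10⁵ mm⁴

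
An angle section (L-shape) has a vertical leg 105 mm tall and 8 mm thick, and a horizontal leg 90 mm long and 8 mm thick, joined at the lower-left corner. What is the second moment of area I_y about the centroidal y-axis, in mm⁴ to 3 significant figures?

Decompose the section into non-overlapping parts with the origin at the bottom-left of its bounding rectangle.
Vertical leg: 8 × 105, A = 840 mm², x = 4 mm, Ī = 4 480 mm⁴.
Horizontal leg (remainder): 82 × 8, A = 656 mm², x = 49 mm, Ī = 367 579 mm⁴.
Centroid: x̄ = ΣA·x / ΣA = 23.733 mm.
Transfer each piece to the centroidal y-axis using Ī + A·d² with d = x − 23.733:
  vertical leg: d = -19.733 mm → contributes +331 556 mm⁴
  horizontal leg (remainder): d = 25.267 mm → contributes +786 396 mm⁴
Total I = 1 117 952 mm⁴.

I_y ≈ 1.12 × 10⁶ mm⁴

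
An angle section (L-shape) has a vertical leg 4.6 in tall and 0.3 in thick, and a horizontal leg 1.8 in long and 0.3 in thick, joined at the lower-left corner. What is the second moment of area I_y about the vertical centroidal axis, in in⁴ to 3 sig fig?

Treat the section as a set of non-overlapping primitives; coordinates are from the bounding-box lower-left.
Vertical leg: 0.3 × 4.6, A = 1.38 in², x = 0.15 in, Ī = 0.01035 in⁴.
Horizontal leg (remainder): 1.5 × 0.3, A = 0.45 in², x = 1.05 in, Ī = 0.084375 in⁴.
Centroid: x̄ = ΣA·x / ΣA = 0.37131 in.
Transfer each piece to the vertical centroidal axis using Ī + A·d² with d = x − 0.37131:
  vertical leg: d = -0.22131 in → contributes +0.077941 in⁴
  horizontal leg (remainder): d = 0.67869 in → contributes +0.29165 in⁴
Total I = 0.36959 in⁴.

I_y ≈ 0.370 in⁴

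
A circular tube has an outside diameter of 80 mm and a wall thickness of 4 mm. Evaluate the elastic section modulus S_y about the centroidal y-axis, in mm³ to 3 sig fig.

Split into non-overlapping primitives; take the origin at the lower-left of the bounding box.
Outer circle: ⌀80, A = 5026.5 mm², x = 40 mm, Ī = 2 010 619 mm⁴.
Bore (subtracted): ⌀72, A = 4071.5 mm², x = 40 mm, Ī = 1 319 167 mm⁴.
By symmetry the centroid is at mid-width, x̄ = 40 mm.
All pieces are centred on the centroidal y-axis, so I = ΣĪ (holes subtracted) = 691 452 mm⁴.
Extreme fibre distance c = 40 mm; S = I/c = 17 286 mm³.

S_y ≈ 1.73 × 10⁴ mm³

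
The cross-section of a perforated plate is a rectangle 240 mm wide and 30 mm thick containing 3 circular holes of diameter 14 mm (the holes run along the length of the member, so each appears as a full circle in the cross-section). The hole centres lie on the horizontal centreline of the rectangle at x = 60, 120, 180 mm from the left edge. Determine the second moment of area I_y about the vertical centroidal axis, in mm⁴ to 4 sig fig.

I_y ≈ 3.345 × 10⁷ mm⁴

Break the section into simple shapes (no overlaps), measuring from the bottom-left corner of the bounding box.
Plate: 240 × 30, A = 7 200 mm², x = 120 mm, Ī = 34 560 000 mm⁴.
Hole 1 (subtracted): ⌀14, A = 153.938 mm², x = 60 mm, Ī = 1885.74 mm⁴.
Hole 2 (subtracted): ⌀14, A = 153.938 mm², x = 120 mm, Ī = 1885.74 mm⁴.
Hole 3 (subtracted): ⌀14, A = 153.938 mm², x = 180 mm, Ī = 1885.74 mm⁴.
By symmetry the centroid is at mid-width, x̄ = 120 mm.
Transfer each piece to the vertical centroidal axis using Ī + A·d² with d = x − 120:
  plate: d = 0 mm → contributes +34 560 000 mm⁴
  hole 1: d = -60 mm → contributes −556 063 mm⁴
  hole 2: d = 0 mm → contributes −1885.74 mm⁴
  hole 3: d = 60 mm → contributes −556 063 mm⁴
Total I = 33 445 989 mm⁴.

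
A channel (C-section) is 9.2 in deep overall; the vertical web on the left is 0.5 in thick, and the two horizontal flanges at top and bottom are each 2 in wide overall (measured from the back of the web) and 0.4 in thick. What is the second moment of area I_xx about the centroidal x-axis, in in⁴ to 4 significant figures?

I_xx ≈ 55.69 in⁴

Split into non-overlapping primitives; take the origin at the lower-left of the bounding box.
Web: 0.5 × 9.2, A = 4.6 in², y = 4.6 in, Ī = 32.4453 in⁴.
Top flange (beyond web): 1.5 × 0.4, A = 0.6 in², y = 9 in, Ī = 0.008 in⁴.
Bottom flange (beyond web): 1.5 × 0.4, A = 0.6 in², y = 0.2 in, Ī = 0.008 in⁴.
By symmetry the centroid is at mid-height, ȳ = 4.6 in.
Transfer each piece to the centroidal x-axis using Ī + A·d² with d = y − 4.6:
  web: d = 0 in → contributes +32.4453 in⁴
  top flange (beyond web): d = 4.4 in → contributes +11.624 in⁴
  bottom flange (beyond web): d = -4.4 in → contributes +11.624 in⁴
Total I = 55.6933 in⁴.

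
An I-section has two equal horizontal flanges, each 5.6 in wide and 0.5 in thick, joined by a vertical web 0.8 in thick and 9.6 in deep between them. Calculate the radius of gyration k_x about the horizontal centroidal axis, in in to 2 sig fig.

Split into non-overlapping primitives; take the origin at the lower-left of the bounding box.
Bottom flange: 5.6 × 0.5, A = 2.8 in², y = 0.25 in, Ī = 0.05833 in⁴.
Web: 0.8 × 9.6, A = 7.68 in², y = 5.3 in, Ī = 58.98 in⁴.
Top flange: 5.6 × 0.5, A = 2.8 in², y = 10.35 in, Ī = 0.05833 in⁴.
By symmetry the centroid is at mid-height, ȳ = 5.3 in.
Transfer each piece to the horizontal centroidal axis using Ī + A·d² with d = y − 5.3:
  bottom flange: d = -5.05 in → contributes +71.47 in⁴
  web: d = 0 in → contributes +58.98 in⁴
  top flange: d = 5.05 in → contributes +71.47 in⁴
Total I = 201.9 in⁴.
Radius of gyration: k = √(I/A) = √(201.9 / 13.28) = 3.899 in.

k_x ≈ 3.9 in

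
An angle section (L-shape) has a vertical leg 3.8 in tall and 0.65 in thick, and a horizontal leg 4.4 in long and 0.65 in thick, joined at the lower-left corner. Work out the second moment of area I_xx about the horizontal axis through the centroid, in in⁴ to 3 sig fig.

I_xx ≈ 6.10 in⁴

Split into non-overlapping primitives; take the origin at the lower-left of the bounding box.
Vertical leg: 0.65 × 3.8, A = 2.47 in², y = 1.9 in, Ī = 2.9722 in⁴.
Horizontal leg (remainder): 3.75 × 0.65, A = 2.4375 in², y = 0.325 in, Ī = 0.08582 in⁴.
Centroid: ȳ = ΣA·y / ΣA = 1.1177 in.
Transfer each piece to the horizontal axis through the centroid using Ī + A·d² with d = y − 1.1177:
  vertical leg: d = 0.78228 in → contributes +4.4838 in⁴
  horizontal leg (remainder): d = -0.79272 in → contributes +1.6175 in⁴
Total I = 6.1013 in⁴.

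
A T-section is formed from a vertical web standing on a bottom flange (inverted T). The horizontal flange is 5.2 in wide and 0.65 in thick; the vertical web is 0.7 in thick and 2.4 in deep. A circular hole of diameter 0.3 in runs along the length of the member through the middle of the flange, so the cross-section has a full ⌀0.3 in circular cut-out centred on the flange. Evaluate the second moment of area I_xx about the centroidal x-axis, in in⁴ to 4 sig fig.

Treat the section as a set of non-overlapping primitives; coordinates are from the bounding-box lower-left.
Flange: 5.2 × 0.65, A = 3.38 in², y = 0.325 in, Ī = 0.119004 in⁴.
Web: 0.7 × 2.4, A = 1.68 in², y = 1.85 in, Ī = 0.8064 in⁴.
Hole (subtracted): ⌀0.3, A = 0.0706858 in², y = 0.325 in, Ī = 0.000397608 in⁴.
Centroid: ȳ = ΣA·y / ΣA = 0.838497 in.
Transfer each piece to the centroidal x-axis using Ī + A·d² with d = y − 0.838497:
  flange: d = -0.513497 in → contributes +1.01024 in⁴
  web: d = 1.0115 in → contributes +2.52527 in⁴
  hole: d = -0.513497 in → contributes −0.019036 in⁴
Total I = 3.51648 in⁴.

I_xx ≈ 3.516 in⁴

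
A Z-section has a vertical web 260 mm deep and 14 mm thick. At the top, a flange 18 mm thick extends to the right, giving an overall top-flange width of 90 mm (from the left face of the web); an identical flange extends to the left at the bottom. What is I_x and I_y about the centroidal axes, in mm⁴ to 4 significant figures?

Split into non-overlapping primitives; take the origin at the lower-left of the bounding box.
Web: 14 × 260, A = 3 640 mm², y = 130 mm, Ī = 20 505 333 mm⁴.
Top flange (beyond web): 76 × 18, A = 1 368 mm², y = 251 mm, Ī = 36 936 mm⁴.
Bottom flange (beyond web): 76 × 18, A = 1 368 mm², y = 9 mm, Ī = 36 936 mm⁴.
Centroid: ȳ = ΣA·y / ΣA = 130 mm.
Transfer each piece to the centroidal x-axis using Ī + A·d² with d = y − 130:
  web: d = 0 mm → contributes +20 505 333 mm⁴
  top flange (beyond web): d = 121 mm → contributes +20 065 824 mm⁴
  bottom flange (beyond web): d = -121 mm → contributes +20 065 824 mm⁴
Total I = 60 636 981 mm⁴.
For the y-axis: x̄ = 83 mm.
Repeating about the centroidal y-axis gives I_y = 6 916 781 mm⁴.

I_x ≈ 6.064 × 10⁷ mm⁴, I_y ≈ 6.917 × 10⁶ mm⁴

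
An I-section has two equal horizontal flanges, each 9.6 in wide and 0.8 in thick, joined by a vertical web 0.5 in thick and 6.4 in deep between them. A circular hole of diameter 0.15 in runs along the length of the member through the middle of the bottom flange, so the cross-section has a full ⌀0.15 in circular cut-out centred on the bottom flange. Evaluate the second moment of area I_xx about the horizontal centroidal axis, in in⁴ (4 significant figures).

Break the section into simple shapes (no overlaps), measuring from the bottom-left corner of the bounding box.
Bottom flange: 9.6 × 0.8, A = 7.68 in², y = 0.4 in, Ī = 0.4096 in⁴.
Web: 0.5 × 6.4, A = 3.2 in², y = 4 in, Ī = 10.9227 in⁴.
Top flange: 9.6 × 0.8, A = 7.68 in², y = 7.6 in, Ī = 0.4096 in⁴.
Hole (subtracted): ⌀0.15, A = 0.0176715 in², y = 0.4 in, Ī = 0.0000248505 in⁴.
Centroid: ȳ = ΣA·y / ΣA = 4.00343 in.
Transfer each piece to the horizontal centroidal axis using Ī + A·d² with d = y − 4.00343:
  bottom flange: d = -3.60343 in → contributes +100.132 in⁴
  web: d = -0.00343092 in → contributes +10.9227 in⁴
  top flange: d = 3.59657 in → contributes +99.7528 in⁴
  hole: d = -3.60343 in → contributes −0.229484 in⁴
Total I = 210.578 in⁴.

I_xx ≈ 210.6 in⁴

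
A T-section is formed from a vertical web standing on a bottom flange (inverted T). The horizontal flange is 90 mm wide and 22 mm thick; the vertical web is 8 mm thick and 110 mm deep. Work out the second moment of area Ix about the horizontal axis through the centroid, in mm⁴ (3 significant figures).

Break the section into simple shapes (no overlaps), measuring from the bottom-left corner of the bounding box.
Flange: 90 × 22, A = 1 980 mm², y = 11 mm, Ī = 79 860 mm⁴.
Web: 8 × 110, A = 880 mm², y = 77 mm, Ī = 887 333 mm⁴.
Centroid: ȳ = ΣA·y / ΣA = 31.308 mm.
Transfer each piece to the horizontal axis through the centroid using Ī + A·d² with d = y − 31.308:
  flange: d = -20.308 mm → contributes +896 417 mm⁴
  web: d = 45.692 mm → contributes +2 724 586 mm⁴
Total I = 3 621 003 mm⁴.

Ix ≈ 3.62 × 10⁶ mm⁴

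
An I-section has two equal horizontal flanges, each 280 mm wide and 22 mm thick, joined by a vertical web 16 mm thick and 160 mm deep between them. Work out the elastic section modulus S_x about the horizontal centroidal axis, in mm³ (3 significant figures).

S_x ≈ 1.06 × 10⁶ mm³

Decompose the section into non-overlapping parts with the origin at the bottom-left of its bounding rectangle.
Bottom flange: 280 × 22, A = 6 160 mm², y = 11 mm, Ī = 248 453 mm⁴.
Web: 16 × 160, A = 2 560 mm², y = 102 mm, Ī = 5 461 333 mm⁴.
Top flange: 280 × 22, A = 6 160 mm², y = 193 mm, Ī = 248 453 mm⁴.
By symmetry the centroid is at mid-height, ȳ = 102 mm.
Transfer each piece to the horizontal centroidal axis using Ī + A·d² with d = y − 102:
  bottom flange: d = -91 mm → contributes +51 259 413 mm⁴
  web: d = 0 mm → contributes +5 461 333 mm⁴
  top flange: d = 91 mm → contributes +51 259 413 mm⁴
Total I = 107 980 160 mm⁴.
Extreme fibre distance c = 102 mm; S = I/c = 1 058 629 mm³.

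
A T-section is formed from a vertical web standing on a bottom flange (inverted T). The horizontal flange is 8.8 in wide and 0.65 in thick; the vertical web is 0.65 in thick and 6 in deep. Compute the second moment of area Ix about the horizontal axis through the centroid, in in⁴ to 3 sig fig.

Ix ≈ 37.5 in⁴

Decompose the section into non-overlapping parts with the origin at the bottom-left of its bounding rectangle.
Flange: 8.8 × 0.65, A = 5.72 in², y = 0.325 in, Ī = 0.20139 in⁴.
Web: 0.65 × 6, A = 3.9 in², y = 3.65 in, Ī = 11.7 in⁴.
Centroid: ȳ = ΣA·y / ΣA = 1.673 in.
Transfer each piece to the horizontal axis through the centroid using Ī + A·d² with d = y − 1.673:
  flange: d = -1.348 in → contributes +10.595 in⁴
  web: d = 1.977 in → contributes +26.944 in⁴
Total I = 37.538 in⁴.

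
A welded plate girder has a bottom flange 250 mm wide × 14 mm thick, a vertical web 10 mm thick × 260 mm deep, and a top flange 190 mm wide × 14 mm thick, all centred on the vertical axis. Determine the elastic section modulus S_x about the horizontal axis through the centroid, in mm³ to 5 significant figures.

S_x ≈ 8.2000 × 10⁵ mm³

Decompose the section into non-overlapping parts with the origin at the bottom-left of its bounding rectangle.
Bottom plate: 250 × 14, A = 3 500 mm², y = 7 mm, Ī = 57166.67 mm⁴.
Web plate: 10 × 260, A = 2 600 mm², y = 144 mm, Ī = 14 646 667 mm⁴.
Top plate: 190 × 14, A = 2 660 mm², y = 281 mm, Ī = 43446.67 mm⁴.
Centroid: ȳ = ΣA·y / ΣA = 130.863 mm.
Transfer each piece to the horizontal axis through the centroid using Ī + A·d² with d = y − 130.863:
  bottom plate: d = -123.863 mm → contributes +53 754 328 mm⁴
  web plate: d = 13.13699 mm → contributes +15 095 376 mm⁴
  top plate: d = 150.137 mm → contributes +60 002 812 mm⁴
Total I = 128 852 516 mm⁴.
Extreme fibre distance c = 157.137 mm; S = I/c = 820001.2 mm³.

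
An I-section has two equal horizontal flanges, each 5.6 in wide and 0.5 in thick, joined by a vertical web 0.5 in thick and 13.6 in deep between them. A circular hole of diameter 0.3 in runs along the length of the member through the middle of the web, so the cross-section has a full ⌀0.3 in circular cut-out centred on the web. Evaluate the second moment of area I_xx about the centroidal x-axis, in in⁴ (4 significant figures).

Treat the section as a set of non-overlapping primitives; coordinates are from the bounding-box lower-left.
Bottom flange: 5.6 × 0.5, A = 2.8 in², y = 0.25 in, Ī = 0.0583333 in⁴.
Web: 0.5 × 13.6, A = 6.8 in², y = 7.3 in, Ī = 104.811 in⁴.
Top flange: 5.6 × 0.5, A = 2.8 in², y = 14.35 in, Ī = 0.0583333 in⁴.
Hole (subtracted): ⌀0.3, A = 0.0706858 in², y = 7.3 in, Ī = 0.000397608 in⁴.
By symmetry the centroid is at mid-height, ȳ = 7.3 in.
Transfer each piece to the centroidal x-axis using Ī + A·d² with d = y − 7.3:
  bottom flange: d = -7.05 in → contributes +139.225 in⁴
  web: d = 0 in → contributes +104.811 in⁴
  top flange: d = 7.05 in → contributes +139.225 in⁴
  hole: d = 0 in → contributes −0.000397608 in⁴
Total I = 383.261 in⁴.

I_xx ≈ 383.3 in⁴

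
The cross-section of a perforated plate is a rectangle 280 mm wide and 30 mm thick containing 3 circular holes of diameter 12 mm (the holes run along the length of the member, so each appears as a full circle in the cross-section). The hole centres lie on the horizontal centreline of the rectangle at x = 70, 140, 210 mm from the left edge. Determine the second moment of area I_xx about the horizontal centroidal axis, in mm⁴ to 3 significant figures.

Split into non-overlapping primitives; take the origin at the lower-left of the bounding box.
Plate: 280 × 30, A = 8 400 mm², y = 15 mm, Ī = 630 000 mm⁴.
Hole 1 (subtracted): ⌀12, A = 113.1 mm², y = 15 mm, Ī = 1017.9 mm⁴.
Hole 2 (subtracted): ⌀12, A = 113.1 mm², y = 15 mm, Ī = 1017.9 mm⁴.
Hole 3 (subtracted): ⌀12, A = 113.1 mm², y = 15 mm, Ī = 1017.9 mm⁴.
By symmetry the centroid is at mid-height, ȳ = 15 mm.
All pieces are centred on the horizontal centroidal axis, so I = ΣĪ (holes subtracted) = 626 946 mm⁴.

I_xx ≈ 6.27 × 10⁵ mm⁴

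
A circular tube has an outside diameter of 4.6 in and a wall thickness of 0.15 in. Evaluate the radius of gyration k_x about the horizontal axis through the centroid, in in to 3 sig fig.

k_x ≈ 1.57 in

Break the section into simple shapes (no overlaps), measuring from the bottom-left corner of the bounding box.
Outer circle: ⌀4.6, A = 16.619 in², y = 2.3 in, Ī = 21.979 in⁴.
Bore (subtracted): ⌀4.3, A = 14.522 in², y = 2.3 in, Ī = 16.782 in⁴.
By symmetry the centroid is at mid-height, ȳ = 2.3 in.
All pieces are centred on the horizontal axis through the centroid, so I = ΣĪ (holes subtracted) = 5.1967 in⁴.
Radius of gyration: k = √(I/A) = √(5.1967 / 2.097) = 1.5742 in.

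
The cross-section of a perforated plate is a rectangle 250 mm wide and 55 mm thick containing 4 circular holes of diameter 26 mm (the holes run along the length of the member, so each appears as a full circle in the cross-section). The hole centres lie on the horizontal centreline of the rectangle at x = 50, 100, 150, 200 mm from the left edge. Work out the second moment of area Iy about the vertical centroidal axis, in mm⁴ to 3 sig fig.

Iy ≈ 6.49 × 10⁷ mm⁴

Break the section into simple shapes (no overlaps), measuring from the bottom-left corner of the bounding box.
Plate: 250 × 55, A = 13 750 mm², x = 125 mm, Ī = 71 614 583 mm⁴.
Hole 1 (subtracted): ⌀26, A = 530.93 mm², x = 50 mm, Ī = 22 432 mm⁴.
Hole 2 (subtracted): ⌀26, A = 530.93 mm², x = 100 mm, Ī = 22 432 mm⁴.
Hole 3 (subtracted): ⌀26, A = 530.93 mm², x = 150 mm, Ī = 22 432 mm⁴.
Hole 4 (subtracted): ⌀26, A = 530.93 mm², x = 200 mm, Ī = 22 432 mm⁴.
By symmetry the centroid is at mid-width, x̄ = 125 mm.
Transfer each piece to the vertical centroidal axis using Ī + A·d² with d = x − 125:
  plate: d = 0 mm → contributes +71 614 583 mm⁴
  hole 1: d = -75 mm → contributes −3 008 908 mm⁴
  hole 2: d = -25 mm → contributes −354 262 mm⁴
  hole 3: d = 25 mm → contributes −354 262 mm⁴
  hole 4: d = 75 mm → contributes −3 008 908 mm⁴
Total I = 64 888 242 mm⁴.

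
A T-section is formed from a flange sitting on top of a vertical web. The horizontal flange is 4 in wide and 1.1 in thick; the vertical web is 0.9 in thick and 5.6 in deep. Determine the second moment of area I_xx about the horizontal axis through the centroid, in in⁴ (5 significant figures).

Decompose the section into non-overlapping parts with the origin at the bottom-left of its bounding rectangle.
Flange: 4 × 1.1, A = 4.4 in², y = 6.15 in, Ī = 0.4436667 in⁴.
Web: 0.9 × 5.6, A = 5.04 in², y = 2.8 in, Ī = 13.1712 in⁴.
Centroid: ȳ = ΣA·y / ΣA = 4.361441 in.
Transfer each piece to the horizontal axis through the centroid using Ī + A·d² with d = y − 4.361441:
  flange: d = 1.788559 in → contributes +14.51902 in⁴
  web: d = -1.561441 in → contributes +25.45921 in⁴
Total I = 39.97823 in⁴.

I_xx ≈ 39.978 in⁴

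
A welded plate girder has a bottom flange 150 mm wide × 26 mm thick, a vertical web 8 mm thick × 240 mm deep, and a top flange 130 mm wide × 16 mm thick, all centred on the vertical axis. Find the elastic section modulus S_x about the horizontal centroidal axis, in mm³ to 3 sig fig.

S_x ≈ 6.22 × 10⁵ mm³

Split into non-overlapping primitives; take the origin at the lower-left of the bounding box.
Bottom plate: 150 × 26, A = 3 900 mm², y = 13 mm, Ī = 219 700 mm⁴.
Web plate: 8 × 240, A = 1 920 mm², y = 146 mm, Ī = 9 216 000 mm⁴.
Top plate: 130 × 16, A = 2 080 mm², y = 274 mm, Ī = 44 373 mm⁴.
Centroid: ȳ = ΣA·y / ΣA = 114.04 mm.
Transfer each piece to the horizontal centroidal axis using Ī + A·d² with d = y − 114.04:
  bottom plate: d = -101.04 mm → contributes +40 037 513 mm⁴
  web plate: d = 31.957 mm → contributes +11 176 795 mm⁴
  top plate: d = 159.96 mm → contributes +53 263 731 mm⁴
Total I = 104 478 039 mm⁴.
Extreme fibre distance c = 167.96 mm; S = I/c = 622 052 mm³.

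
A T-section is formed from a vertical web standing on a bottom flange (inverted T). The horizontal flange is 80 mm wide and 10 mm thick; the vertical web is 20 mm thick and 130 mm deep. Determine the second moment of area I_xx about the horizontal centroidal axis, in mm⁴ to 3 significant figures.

I_xx ≈ 6.67 × 10⁶ mm⁴

Split into non-overlapping primitives; take the origin at the lower-left of the bounding box.
Flange: 80 × 10, A = 800 mm², y = 5 mm, Ī = 6666.7 mm⁴.
Web: 20 × 130, A = 2 600 mm², y = 75 mm, Ī = 3 661 667 mm⁴.
Centroid: ȳ = ΣA·y / ΣA = 58.529 mm.
Transfer each piece to the horizontal centroidal axis using Ī + A·d² with d = y − 58.529:
  flange: d = -53.529 mm → contributes +2 298 985 mm⁴
  web: d = 16.471 mm → contributes +4 366 995 mm⁴
Total I = 6 665 980 mm⁴.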